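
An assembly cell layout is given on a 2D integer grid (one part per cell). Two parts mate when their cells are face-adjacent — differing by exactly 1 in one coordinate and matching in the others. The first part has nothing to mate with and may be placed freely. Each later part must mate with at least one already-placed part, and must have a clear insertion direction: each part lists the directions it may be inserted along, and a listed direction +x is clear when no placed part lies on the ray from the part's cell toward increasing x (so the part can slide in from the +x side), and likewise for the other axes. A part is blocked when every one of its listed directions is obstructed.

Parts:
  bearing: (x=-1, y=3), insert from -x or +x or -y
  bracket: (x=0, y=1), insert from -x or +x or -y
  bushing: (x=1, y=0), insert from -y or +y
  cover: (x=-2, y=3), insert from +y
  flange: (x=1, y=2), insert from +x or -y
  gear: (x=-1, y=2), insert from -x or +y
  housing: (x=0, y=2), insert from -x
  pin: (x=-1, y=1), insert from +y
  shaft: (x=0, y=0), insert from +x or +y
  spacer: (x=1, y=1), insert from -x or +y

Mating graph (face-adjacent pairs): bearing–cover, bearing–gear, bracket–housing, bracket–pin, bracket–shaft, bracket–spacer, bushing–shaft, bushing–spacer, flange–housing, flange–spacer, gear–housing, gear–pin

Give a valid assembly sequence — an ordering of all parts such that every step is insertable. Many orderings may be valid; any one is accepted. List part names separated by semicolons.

flange; housing; spacer; bracket; pin; shaft; bushing; gear; bearing; cover

1. flange@(1, 2) [+x clear] — {flange}
2. housing@(0, 2) [-x clear] — {flange, housing}
3. spacer@(1, 1) [-x clear] — {flange, housing, spacer}
4. bracket@(0, 1) [-x clear] — {bracket, flange, housing, spacer}
5. pin@(-1, 1) [+y clear] — {bracket, flange, housing, pin, spacer}
6. shaft@(0, 0) [+x clear] — {bracket, flange, housing, pin, shaft, spacer}
7. bushing@(1, 0) [-y clear] — {bracket, bushing, flange, housing, pin, shaft, spacer}
8. gear@(-1, 2) [-x clear] — {bracket, bushing, flange, gear, housing, pin, shaft, spacer}
9. bearing@(-1, 3) [-x clear] — {bearing, bracket, bushing, flange, gear, housing, pin, shaft, spacer}
10. cover@(-2, 3) [+y clear] — {bearing, bracket, bushing, cover, flange, gear, housing, pin, shaft, spacer}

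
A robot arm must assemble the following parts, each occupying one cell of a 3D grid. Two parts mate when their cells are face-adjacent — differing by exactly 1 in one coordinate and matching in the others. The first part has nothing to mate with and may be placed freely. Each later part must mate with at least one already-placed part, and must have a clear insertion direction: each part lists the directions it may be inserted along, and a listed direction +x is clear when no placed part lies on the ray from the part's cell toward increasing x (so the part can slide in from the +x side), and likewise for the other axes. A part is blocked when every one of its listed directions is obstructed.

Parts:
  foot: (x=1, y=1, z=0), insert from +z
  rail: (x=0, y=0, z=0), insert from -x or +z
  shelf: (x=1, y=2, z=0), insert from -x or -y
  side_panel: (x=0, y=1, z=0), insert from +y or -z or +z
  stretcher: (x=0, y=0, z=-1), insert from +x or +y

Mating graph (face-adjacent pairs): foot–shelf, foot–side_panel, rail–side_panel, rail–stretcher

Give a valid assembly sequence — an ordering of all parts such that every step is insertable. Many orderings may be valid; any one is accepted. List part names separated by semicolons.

1. stretcher@(0, 0, -1) [+x clear] — {stretcher}
2. rail@(0, 0, 0) [-x clear] — {rail, stretcher}
3. side_panel@(0, 1, 0) [+y clear] — {rail, side_panel, stretcher}
4. foot@(1, 1, 0) [+z clear] — {foot, rail, side_panel, stretcher}
5. shelf@(1, 2, 0) [-x clear] — {foot, rail, shelf, side_panel, stretcher}

stretcher; rail; side_panel; foot; shelf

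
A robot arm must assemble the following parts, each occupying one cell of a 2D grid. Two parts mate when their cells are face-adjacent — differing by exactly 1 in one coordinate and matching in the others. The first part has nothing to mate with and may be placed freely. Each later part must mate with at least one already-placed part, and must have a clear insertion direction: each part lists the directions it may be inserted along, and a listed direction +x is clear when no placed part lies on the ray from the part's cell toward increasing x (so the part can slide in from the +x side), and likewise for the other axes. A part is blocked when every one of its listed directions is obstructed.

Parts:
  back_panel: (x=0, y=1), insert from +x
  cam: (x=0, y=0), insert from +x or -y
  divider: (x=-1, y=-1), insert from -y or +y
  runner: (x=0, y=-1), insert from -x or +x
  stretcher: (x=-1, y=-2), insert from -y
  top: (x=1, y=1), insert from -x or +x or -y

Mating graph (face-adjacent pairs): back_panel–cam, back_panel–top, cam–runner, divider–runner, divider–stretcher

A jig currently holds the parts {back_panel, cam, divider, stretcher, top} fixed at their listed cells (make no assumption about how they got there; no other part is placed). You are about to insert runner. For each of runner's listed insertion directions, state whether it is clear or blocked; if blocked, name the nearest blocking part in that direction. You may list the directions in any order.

-x: nearest on ray is divider@(-1, -1) ⇒ blocked
+x: ray from runner(0, -1) has no placed part ⇒ clear

+x: clear; -x: blocked by divider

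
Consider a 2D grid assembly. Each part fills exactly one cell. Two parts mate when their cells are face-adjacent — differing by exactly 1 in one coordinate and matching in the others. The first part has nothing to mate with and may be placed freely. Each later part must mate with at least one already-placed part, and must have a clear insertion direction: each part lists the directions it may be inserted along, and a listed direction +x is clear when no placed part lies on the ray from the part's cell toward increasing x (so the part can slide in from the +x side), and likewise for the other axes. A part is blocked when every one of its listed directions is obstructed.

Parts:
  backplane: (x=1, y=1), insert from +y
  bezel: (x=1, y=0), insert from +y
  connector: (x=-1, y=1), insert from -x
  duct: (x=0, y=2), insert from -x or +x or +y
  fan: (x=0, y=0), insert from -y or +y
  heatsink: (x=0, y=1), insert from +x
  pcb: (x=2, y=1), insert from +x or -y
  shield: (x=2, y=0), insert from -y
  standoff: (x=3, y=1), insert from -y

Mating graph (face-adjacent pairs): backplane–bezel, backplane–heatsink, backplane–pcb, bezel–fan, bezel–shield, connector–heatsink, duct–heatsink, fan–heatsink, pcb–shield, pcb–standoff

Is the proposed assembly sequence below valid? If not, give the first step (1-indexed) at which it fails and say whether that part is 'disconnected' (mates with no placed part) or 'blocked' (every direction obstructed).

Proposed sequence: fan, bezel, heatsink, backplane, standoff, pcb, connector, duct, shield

1. fan@(0, 0) [-y clear] — {fan}
2. bezel@(1, 0) [+y clear] — {bezel, fan}
3. heatsink@(0, 1) [+x clear] — {bezel, fan, heatsink}
4. backplane@(1, 1) [+y clear] — {backplane, bezel, fan, heatsink}
5. standoff@(3, 1) — no placed neighbour ⇒ disconnected

Invalid at step 5 (disconnected)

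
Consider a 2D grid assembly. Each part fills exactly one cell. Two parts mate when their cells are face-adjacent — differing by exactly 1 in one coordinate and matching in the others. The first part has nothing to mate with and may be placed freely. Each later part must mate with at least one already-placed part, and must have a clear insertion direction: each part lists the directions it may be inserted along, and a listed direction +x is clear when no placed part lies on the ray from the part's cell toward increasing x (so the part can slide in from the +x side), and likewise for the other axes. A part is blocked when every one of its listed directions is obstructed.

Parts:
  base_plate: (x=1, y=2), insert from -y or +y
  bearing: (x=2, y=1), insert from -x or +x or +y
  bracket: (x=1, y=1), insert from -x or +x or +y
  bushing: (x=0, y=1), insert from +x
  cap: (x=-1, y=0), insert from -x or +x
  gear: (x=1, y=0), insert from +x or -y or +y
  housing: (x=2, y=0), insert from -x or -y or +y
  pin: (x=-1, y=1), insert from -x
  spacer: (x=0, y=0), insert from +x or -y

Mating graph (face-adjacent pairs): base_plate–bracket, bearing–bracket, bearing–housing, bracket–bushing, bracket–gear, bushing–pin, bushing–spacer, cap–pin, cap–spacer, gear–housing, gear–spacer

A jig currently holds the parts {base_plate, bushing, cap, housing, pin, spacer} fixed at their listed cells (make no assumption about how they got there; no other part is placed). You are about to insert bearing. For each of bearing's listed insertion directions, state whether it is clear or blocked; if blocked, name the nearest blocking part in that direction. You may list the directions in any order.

-x: nearest on ray is bushing@(0, 1) ⇒ blocked
+x: ray from bearing(2, 1) has no placed part ⇒ clear
+y: ray from bearing(2, 1) has no placed part ⇒ clear

+x: clear; +y: clear; -x: blocked by bushing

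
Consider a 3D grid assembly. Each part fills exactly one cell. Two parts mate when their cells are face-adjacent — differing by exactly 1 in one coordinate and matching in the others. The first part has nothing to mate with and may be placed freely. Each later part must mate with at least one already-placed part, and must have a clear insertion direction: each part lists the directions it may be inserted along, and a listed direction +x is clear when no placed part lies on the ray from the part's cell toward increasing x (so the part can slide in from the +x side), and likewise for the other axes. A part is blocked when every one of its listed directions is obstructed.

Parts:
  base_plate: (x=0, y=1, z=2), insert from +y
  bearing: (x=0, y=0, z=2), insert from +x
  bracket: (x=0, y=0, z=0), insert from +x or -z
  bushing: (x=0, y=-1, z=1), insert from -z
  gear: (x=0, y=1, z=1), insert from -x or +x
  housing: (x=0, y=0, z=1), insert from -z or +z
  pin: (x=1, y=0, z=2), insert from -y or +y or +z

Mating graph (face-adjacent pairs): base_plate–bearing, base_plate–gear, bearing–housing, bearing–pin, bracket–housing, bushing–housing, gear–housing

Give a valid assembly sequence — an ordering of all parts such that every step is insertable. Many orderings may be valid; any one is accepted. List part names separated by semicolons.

1. gear@(0, 1, 1) [-x clear] — {gear}
2. base_plate@(0, 1, 2) [+y clear] — {base_plate, gear}
3. housing@(0, 0, 1) [-z clear] — {base_plate, gear, housing}
4. bracket@(0, 0, 0) [+x clear] — {base_plate, bracket, gear, housing}
5. bearing@(0, 0, 2) [+x clear] — {base_plate, bearing, bracket, gear, housing}
6. pin@(1, 0, 2) [-y clear] — {base_plate, bearing, bracket, gear, housing, pin}
7. bushing@(0, -1, 1) [-z clear] — {base_plate, bearing, bracket, bushing, gear, housing, pin}

gear; base_plate; housing; bracket; bearing; pin; bushing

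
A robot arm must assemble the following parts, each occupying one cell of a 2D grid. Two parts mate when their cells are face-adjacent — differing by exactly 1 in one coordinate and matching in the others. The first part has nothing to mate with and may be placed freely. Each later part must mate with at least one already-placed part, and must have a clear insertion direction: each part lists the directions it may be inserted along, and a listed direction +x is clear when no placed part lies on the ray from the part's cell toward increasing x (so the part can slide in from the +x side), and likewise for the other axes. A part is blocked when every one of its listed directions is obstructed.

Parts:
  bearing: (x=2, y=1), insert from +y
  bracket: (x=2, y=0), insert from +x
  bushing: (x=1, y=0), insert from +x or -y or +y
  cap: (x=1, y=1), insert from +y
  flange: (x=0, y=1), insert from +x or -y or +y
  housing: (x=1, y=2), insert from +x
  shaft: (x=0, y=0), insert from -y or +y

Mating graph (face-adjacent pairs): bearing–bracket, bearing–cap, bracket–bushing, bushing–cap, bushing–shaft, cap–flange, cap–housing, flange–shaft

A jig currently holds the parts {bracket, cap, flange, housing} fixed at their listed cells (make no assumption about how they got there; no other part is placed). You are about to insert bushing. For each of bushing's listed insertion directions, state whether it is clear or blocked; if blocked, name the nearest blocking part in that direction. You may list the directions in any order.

+x: blocked by bracket; +y: blocked by cap; -y: clear

+x: nearest on ray is bracket@(2, 0) ⇒ blocked
-y: ray from bushing(1, 0) has no placed part ⇒ clear
+y: nearest on ray is cap@(1, 1) ⇒ blocked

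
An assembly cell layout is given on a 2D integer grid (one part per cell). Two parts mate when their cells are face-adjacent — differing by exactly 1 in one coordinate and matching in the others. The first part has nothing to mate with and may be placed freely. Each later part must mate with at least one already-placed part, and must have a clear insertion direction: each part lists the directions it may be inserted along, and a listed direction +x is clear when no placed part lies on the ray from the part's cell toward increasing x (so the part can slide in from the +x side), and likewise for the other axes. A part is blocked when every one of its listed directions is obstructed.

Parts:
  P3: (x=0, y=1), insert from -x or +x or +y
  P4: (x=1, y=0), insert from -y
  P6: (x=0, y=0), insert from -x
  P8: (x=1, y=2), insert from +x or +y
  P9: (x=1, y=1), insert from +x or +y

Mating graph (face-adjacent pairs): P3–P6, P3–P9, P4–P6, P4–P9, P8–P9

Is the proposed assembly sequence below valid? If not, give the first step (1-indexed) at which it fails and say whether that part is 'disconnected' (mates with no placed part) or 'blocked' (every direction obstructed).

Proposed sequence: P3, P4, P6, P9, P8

1. P3@(0, 1) [-x clear] — {P3}
2. P4@(1, 0) — no placed neighbour ⇒ disconnected

Invalid at step 2 (disconnected)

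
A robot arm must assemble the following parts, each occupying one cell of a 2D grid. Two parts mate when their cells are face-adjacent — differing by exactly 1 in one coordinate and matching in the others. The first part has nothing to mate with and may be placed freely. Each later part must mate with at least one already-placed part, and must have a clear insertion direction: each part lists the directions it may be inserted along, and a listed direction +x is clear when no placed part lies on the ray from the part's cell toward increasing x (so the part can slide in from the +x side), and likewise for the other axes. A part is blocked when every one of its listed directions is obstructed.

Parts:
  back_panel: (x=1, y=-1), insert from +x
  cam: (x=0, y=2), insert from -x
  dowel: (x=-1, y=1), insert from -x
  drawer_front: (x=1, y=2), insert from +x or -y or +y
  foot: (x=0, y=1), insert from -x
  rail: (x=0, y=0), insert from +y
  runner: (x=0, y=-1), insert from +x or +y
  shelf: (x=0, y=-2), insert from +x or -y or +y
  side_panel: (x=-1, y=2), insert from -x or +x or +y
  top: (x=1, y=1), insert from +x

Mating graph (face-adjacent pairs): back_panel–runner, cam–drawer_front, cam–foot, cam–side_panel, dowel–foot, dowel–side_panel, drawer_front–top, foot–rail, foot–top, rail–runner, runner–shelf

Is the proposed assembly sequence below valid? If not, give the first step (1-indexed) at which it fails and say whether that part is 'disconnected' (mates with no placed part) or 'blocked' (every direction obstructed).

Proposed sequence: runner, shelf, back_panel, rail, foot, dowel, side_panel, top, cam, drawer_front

1. runner@(0, -1) [+x clear] — {runner}
2. shelf@(0, -2) [+x clear] — {runner, shelf}
3. back_panel@(1, -1) [+x clear] — {back_panel, runner, shelf}
4. rail@(0, 0) [+y clear] — {back_panel, rail, runner, shelf}
5. foot@(0, 1) [-x clear] — {back_panel, foot, rail, runner, shelf}
6. dowel@(-1, 1) [-x clear] — {back_panel, dowel, foot, rail, runner, shelf}
7. side_panel@(-1, 2) [-x clear] — {back_panel, dowel, foot, rail, runner, shelf, side_panel}
8. top@(1, 1) [+x clear] — {back_panel, dowel, foot, rail, runner, shelf, side_panel, top}
9. cam@(0, 2) — -x all obstructed ⇒ blocked

Invalid at step 9 (blocked)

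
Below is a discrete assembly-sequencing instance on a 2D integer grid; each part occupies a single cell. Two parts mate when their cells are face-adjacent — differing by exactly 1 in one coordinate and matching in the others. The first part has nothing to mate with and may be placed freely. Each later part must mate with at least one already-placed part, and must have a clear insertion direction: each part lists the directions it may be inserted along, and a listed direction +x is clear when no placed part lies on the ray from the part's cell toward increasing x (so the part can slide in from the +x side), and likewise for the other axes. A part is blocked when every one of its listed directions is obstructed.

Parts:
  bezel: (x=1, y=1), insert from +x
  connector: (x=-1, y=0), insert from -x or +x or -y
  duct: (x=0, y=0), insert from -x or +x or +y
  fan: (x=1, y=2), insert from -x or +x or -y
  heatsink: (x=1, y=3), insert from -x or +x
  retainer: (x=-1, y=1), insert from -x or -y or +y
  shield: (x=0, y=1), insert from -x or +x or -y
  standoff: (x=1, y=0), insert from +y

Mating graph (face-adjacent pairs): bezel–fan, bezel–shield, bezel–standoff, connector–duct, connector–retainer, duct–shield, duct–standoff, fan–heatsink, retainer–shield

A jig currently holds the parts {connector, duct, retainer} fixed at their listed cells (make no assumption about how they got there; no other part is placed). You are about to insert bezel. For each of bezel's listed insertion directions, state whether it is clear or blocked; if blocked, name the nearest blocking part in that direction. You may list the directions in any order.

+x: ray from bezel(1, 1) has no placed part ⇒ clear

+x: clear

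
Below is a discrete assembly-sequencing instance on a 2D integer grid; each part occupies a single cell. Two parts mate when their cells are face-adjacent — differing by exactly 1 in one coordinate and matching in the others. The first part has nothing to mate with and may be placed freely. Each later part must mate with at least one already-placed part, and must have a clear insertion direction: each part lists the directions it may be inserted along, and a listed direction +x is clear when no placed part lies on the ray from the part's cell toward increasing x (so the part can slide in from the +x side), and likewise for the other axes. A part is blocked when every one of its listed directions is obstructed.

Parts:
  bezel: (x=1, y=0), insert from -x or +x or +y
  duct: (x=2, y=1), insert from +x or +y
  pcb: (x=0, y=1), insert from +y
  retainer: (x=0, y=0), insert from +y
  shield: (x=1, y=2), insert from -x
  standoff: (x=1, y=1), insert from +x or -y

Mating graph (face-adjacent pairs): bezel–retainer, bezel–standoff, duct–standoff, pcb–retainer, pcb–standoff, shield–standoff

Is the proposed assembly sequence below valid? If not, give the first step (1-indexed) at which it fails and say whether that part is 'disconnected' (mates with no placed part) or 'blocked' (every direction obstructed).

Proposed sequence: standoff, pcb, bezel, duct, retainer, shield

Invalid at step 5 (blocked)

1. standoff@(1, 1) [+x clear] — {standoff}
2. pcb@(0, 1) [+y clear] — {pcb, standoff}
3. bezel@(1, 0) [-x clear] — {bezel, pcb, standoff}
4. duct@(2, 1) [+x clear] — {bezel, duct, pcb, standoff}
5. retainer@(0, 0) — +y all obstructed ⇒ blocked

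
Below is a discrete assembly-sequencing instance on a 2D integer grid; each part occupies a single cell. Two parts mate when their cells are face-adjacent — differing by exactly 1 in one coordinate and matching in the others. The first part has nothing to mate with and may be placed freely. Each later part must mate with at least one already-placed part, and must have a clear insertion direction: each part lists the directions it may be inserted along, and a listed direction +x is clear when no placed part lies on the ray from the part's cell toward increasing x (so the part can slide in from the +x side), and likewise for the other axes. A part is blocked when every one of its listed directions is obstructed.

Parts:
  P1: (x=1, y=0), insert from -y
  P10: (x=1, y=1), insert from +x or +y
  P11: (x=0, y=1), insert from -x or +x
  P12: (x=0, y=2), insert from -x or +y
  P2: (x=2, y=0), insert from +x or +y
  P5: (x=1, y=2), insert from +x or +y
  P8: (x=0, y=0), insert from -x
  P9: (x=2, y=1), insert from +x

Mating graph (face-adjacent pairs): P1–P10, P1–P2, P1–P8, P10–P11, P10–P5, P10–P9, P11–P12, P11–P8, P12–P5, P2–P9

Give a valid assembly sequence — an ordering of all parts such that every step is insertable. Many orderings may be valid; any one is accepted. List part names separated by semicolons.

P1; P2; P9; P8; P11; P12; P10; P5

1. P1@(1, 0) [-y clear] — {P1}
2. P2@(2, 0) [+x clear] — {P1, P2}
3. P9@(2, 1) [+x clear] — {P1, P2, P9}
4. P8@(0, 0) [-x clear] — {P1, P2, P8, P9}
5. P11@(0, 1) [-x clear] — {P1, P11, P2, P8, P9}
6. P12@(0, 2) [-x clear] — {P1, P11, P12, P2, P8, P9}
7. P10@(1, 1) [+y clear] — {P1, P10, P11, P12, P2, P8, P9}
8. P5@(1, 2) [+x clear] — {P1, P10, P11, P12, P2, P5, P8, P9}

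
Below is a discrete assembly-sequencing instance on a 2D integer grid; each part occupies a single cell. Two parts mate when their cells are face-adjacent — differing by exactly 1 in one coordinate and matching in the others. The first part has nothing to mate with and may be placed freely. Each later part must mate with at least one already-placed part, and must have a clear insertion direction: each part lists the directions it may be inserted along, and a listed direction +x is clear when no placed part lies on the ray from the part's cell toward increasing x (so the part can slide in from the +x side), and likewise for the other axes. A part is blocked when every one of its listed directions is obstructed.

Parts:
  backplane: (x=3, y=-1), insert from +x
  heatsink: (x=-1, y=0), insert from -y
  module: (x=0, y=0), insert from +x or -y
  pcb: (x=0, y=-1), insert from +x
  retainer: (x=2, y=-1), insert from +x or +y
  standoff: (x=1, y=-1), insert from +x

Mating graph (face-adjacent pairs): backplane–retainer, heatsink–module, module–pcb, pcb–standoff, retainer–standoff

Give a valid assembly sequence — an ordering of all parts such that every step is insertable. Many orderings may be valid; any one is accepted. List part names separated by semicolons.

module; heatsink; pcb; standoff; retainer; backplane

1. module@(0, 0) [+x clear] — {module}
2. heatsink@(-1, 0) [-y clear] — {heatsink, module}
3. pcb@(0, -1) [+x clear] — {heatsink, module, pcb}
4. standoff@(1, -1) [+x clear] — {heatsink, module, pcb, standoff}
5. retainer@(2, -1) [+x clear] — {heatsink, module, pcb, retainer, standoff}
6. backplane@(3, -1) [+x clear] — {backplane, heatsink, module, pcb, retainer, standoff}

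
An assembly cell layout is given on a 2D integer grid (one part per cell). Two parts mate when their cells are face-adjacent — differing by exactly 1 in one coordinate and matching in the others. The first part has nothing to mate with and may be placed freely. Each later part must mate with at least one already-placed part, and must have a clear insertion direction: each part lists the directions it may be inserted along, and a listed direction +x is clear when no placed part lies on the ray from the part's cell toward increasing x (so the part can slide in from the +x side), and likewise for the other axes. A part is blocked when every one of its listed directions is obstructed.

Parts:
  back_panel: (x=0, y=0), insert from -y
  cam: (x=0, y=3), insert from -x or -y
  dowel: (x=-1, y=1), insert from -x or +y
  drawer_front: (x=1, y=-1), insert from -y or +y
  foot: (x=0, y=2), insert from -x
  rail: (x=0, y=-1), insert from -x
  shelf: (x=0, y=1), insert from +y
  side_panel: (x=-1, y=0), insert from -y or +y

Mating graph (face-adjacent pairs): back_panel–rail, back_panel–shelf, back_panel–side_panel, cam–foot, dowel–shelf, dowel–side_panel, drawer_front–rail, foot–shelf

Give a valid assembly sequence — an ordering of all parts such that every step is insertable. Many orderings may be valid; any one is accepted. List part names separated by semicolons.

shelf; back_panel; side_panel; rail; drawer_front; dowel; foot; cam

1. shelf@(0, 1) [+y clear] — {shelf}
2. back_panel@(0, 0) [-y clear] — {back_panel, shelf}
3. side_panel@(-1, 0) [-y clear] — {back_panel, shelf, side_panel}
4. rail@(0, -1) [-x clear] — {back_panel, rail, shelf, side_panel}
5. drawer_front@(1, -1) [-y clear] — {back_panel, drawer_front, rail, shelf, side_panel}
6. dowel@(-1, 1) [-x clear] — {back_panel, dowel, drawer_front, rail, shelf, side_panel}
7. foot@(0, 2) [-x clear] — {back_panel, dowel, drawer_front, foot, rail, shelf, side_panel}
8. cam@(0, 3) [-x clear] — {back_panel, cam, dowel, drawer_front, foot, rail, shelf, side_panel}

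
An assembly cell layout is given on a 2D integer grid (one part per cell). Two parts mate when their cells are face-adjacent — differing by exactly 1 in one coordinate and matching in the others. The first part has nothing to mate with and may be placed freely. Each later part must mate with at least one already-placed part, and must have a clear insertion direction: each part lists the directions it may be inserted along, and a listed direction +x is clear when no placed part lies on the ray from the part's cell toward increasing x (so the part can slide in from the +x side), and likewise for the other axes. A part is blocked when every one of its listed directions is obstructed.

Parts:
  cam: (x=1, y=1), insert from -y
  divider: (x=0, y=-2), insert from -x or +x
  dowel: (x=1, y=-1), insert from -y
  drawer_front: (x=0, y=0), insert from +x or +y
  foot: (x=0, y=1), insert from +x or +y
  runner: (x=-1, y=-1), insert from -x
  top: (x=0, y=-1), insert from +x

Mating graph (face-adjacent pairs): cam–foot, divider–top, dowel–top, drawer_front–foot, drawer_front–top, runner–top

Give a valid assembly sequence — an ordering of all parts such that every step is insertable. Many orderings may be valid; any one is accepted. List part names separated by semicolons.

runner; top; divider; drawer_front; foot; cam; dowel

1. runner@(-1, -1) [-x clear] — {runner}
2. top@(0, -1) [+x clear] — {runner, top}
3. divider@(0, -2) [-x clear] — {divider, runner, top}
4. drawer_front@(0, 0) [+x clear] — {divider, drawer_front, runner, top}
5. foot@(0, 1) [+x clear] — {divider, drawer_front, foot, runner, top}
6. cam@(1, 1) [-y clear] — {cam, divider, drawer_front, foot, runner, top}
7. dowel@(1, -1) [-y clear] — {cam, divider, dowel, drawer_front, foot, runner, top}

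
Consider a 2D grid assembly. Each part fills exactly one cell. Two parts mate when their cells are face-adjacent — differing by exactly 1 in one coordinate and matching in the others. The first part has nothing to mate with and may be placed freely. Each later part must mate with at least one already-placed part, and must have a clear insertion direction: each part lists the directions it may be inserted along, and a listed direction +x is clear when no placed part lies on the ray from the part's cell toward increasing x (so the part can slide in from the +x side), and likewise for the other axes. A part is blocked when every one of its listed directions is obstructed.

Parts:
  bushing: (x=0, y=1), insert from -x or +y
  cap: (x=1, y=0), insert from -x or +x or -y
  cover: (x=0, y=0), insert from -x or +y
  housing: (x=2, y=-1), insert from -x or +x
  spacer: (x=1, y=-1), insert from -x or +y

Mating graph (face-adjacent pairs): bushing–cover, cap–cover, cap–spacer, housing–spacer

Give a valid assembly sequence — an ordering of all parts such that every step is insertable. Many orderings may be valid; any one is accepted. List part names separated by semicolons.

1. cap@(1, 0) [-x clear] — {cap}
2. spacer@(1, -1) [-x clear] — {cap, spacer}
3. housing@(2, -1) [+x clear] — {cap, housing, spacer}
4. cover@(0, 0) [-x clear] — {cap, cover, housing, spacer}
5. bushing@(0, 1) [-x clear] — {bushing, cap, cover, housing, spacer}

cap; spacer; housing; cover; bushing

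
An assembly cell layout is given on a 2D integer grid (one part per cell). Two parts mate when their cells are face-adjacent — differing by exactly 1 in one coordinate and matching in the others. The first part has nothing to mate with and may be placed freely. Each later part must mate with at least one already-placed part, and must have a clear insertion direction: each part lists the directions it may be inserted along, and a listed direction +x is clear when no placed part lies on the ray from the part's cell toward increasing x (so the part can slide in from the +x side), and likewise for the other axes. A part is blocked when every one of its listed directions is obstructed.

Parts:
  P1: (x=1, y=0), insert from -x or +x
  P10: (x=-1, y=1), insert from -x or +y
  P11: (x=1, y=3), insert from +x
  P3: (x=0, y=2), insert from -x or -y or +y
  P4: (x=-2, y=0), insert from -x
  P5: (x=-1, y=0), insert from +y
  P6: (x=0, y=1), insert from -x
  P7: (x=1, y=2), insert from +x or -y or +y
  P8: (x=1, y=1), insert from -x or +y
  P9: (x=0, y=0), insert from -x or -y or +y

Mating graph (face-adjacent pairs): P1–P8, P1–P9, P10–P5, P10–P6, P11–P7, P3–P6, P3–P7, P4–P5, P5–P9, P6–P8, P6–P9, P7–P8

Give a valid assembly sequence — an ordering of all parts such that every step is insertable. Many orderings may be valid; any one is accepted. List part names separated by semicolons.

P4; P5; P9; P1; P6; P3; P10; P8; P7; P11

1. P4@(-2, 0) [-x clear] — {P4}
2. P5@(-1, 0) [+y clear] — {P4, P5}
3. P9@(0, 0) [-y clear] — {P4, P5, P9}
4. P1@(1, 0) [+x clear] — {P1, P4, P5, P9}
5. P6@(0, 1) [-x clear] — {P1, P4, P5, P6, P9}
6. P3@(0, 2) [-x clear] — {P1, P3, P4, P5, P6, P9}
7. P10@(-1, 1) [-x clear] — {P1, P10, P3, P4, P5, P6, P9}
8. P8@(1, 1) [+y clear] — {P1, P10, P3, P4, P5, P6, P8, P9}
9. P7@(1, 2) [+x clear] — {P1, P10, P3, P4, P5, P6, P7, P8, P9}
10. P11@(1, 3) [+x clear] — {P1, P10, P11, P3, P4, P5, P6, P7, P8, P9}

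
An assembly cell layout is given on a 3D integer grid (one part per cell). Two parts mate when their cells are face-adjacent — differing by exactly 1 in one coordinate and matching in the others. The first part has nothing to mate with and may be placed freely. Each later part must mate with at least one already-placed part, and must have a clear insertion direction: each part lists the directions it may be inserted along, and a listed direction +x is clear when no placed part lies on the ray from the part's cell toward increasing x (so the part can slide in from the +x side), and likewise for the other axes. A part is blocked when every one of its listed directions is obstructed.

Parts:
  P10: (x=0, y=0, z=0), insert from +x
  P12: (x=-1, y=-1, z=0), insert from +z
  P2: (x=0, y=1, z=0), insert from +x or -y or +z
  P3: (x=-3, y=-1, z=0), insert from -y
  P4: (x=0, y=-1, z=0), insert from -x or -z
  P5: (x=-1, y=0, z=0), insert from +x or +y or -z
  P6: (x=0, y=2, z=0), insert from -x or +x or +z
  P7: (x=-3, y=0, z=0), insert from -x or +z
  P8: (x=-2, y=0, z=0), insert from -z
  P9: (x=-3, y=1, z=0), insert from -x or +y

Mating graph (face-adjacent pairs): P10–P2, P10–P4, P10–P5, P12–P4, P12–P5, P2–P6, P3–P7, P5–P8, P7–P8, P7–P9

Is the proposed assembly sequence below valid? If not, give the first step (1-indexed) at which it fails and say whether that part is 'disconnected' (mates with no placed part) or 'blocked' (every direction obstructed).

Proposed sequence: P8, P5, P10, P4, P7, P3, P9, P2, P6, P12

1. P8@(-2, 0, 0) [-z clear] — {P8}
2. P5@(-1, 0, 0) [+x clear] — {P5, P8}
3. P10@(0, 0, 0) [+x clear] — {P10, P5, P8}
4. P4@(0, -1, 0) [-x clear] — {P10, P4, P5, P8}
5. P7@(-3, 0, 0) [-x clear] — {P10, P4, P5, P7, P8}
6. P3@(-3, -1, 0) [-y clear] — {P10, P3, P4, P5, P7, P8}
7. P9@(-3, 1, 0) [-x clear] — {P10, P3, P4, P5, P7, P8, P9}
8. P2@(0, 1, 0) [+x clear] — {P10, P2, P3, P4, P5, P7, P8, P9}
9. P6@(0, 2, 0) [-x clear] — {P10, P2, P3, P4, P5, P6, P7, P8, P9}
10. P12@(-1, -1, 0) [+z clear] — {P10, P12, P2, P3, P4, P5, P6, P7, P8, P9}

Valid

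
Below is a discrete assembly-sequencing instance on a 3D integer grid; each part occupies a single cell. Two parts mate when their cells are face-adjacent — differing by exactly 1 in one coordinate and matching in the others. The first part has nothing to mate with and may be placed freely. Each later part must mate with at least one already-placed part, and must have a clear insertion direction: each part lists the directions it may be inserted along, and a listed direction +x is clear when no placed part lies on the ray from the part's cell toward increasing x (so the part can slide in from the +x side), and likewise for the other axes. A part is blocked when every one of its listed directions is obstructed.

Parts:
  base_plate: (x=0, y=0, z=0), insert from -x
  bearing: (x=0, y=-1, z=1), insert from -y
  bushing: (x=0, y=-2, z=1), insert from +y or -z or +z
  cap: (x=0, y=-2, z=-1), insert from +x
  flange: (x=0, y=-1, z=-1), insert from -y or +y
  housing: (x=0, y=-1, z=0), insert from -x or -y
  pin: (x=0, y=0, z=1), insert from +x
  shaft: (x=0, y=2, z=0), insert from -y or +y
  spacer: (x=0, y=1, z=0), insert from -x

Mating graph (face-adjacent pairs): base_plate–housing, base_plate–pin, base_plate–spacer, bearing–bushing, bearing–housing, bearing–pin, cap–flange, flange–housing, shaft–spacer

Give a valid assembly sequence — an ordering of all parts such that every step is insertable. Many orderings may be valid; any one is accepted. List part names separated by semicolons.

1. base_plate@(0, 0, 0) [-x clear] — {base_plate}
2. pin@(0, 0, 1) [+x clear] — {base_plate, pin}
3. spacer@(0, 1, 0) [-x clear] — {base_plate, pin, spacer}
4. housing@(0, -1, 0) [-x clear] — {base_plate, housing, pin, spacer}
5. flange@(0, -1, -1) [-y clear] — {base_plate, flange, housing, pin, spacer}
6. bearing@(0, -1, 1) [-y clear] — {base_plate, bearing, flange, housing, pin, spacer}
7. bushing@(0, -2, 1) [-z clear] — {base_plate, bearing, bushing, flange, housing, pin, spacer}
8. cap@(0, -2, -1) [+x clear] — {base_plate, bearing, bushing, cap, flange, housing, pin, spacer}
9. shaft@(0, 2, 0) [+y clear] — {base_plate, bearing, bushing, cap, flange, housing, pin, shaft, spacer}

base_plate; pin; spacer; housing; flange; bearing; bushing; cap; shaft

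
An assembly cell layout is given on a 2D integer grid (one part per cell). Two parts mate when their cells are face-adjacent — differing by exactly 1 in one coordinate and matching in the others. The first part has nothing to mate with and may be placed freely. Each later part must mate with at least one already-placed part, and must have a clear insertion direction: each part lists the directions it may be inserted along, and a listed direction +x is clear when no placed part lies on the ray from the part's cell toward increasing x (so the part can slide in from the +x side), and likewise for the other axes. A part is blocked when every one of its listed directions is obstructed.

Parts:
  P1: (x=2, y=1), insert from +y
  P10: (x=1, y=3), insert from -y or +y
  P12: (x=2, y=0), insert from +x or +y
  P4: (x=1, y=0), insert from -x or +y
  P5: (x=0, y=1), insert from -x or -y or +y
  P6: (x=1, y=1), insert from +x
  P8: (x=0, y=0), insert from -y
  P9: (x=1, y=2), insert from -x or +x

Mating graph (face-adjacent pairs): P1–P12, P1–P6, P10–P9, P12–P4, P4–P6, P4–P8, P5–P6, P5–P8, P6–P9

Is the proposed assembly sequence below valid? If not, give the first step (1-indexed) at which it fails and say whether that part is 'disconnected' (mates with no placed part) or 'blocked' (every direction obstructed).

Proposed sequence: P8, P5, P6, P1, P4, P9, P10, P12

1. P8@(0, 0) [-y clear] — {P8}
2. P5@(0, 1) [-x clear] — {P5, P8}
3. P6@(1, 1) [+x clear] — {P5, P6, P8}
4. P1@(2, 1) [+y clear] — {P1, P5, P6, P8}
5. P4@(1, 0) — -x/+y all obstructed ⇒ blocked

Invalid at step 5 (blocked)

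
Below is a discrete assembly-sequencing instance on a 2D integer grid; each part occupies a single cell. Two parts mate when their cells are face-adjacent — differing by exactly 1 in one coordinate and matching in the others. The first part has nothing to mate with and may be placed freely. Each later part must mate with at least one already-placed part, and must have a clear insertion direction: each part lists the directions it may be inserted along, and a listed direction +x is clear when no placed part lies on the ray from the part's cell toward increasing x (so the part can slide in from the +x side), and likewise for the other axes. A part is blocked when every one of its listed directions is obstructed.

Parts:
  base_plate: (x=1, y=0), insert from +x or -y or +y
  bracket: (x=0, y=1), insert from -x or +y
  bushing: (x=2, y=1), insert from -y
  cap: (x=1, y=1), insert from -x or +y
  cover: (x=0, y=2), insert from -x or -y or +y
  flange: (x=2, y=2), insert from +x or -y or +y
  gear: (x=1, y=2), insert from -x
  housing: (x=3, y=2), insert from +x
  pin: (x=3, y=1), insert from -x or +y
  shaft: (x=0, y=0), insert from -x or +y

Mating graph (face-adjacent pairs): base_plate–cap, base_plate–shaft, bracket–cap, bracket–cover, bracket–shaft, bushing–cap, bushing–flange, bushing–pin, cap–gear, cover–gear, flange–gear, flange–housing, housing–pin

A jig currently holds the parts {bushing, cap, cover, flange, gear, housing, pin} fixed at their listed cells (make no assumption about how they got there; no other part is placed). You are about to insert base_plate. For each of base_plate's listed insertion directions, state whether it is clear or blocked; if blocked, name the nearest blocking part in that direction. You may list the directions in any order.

+x: clear; +y: blocked by cap; -y: clear

+x: ray from base_plate(1, 0) has no placed part ⇒ clear
-y: ray from base_plate(1, 0) has no placed part ⇒ clear
+y: nearest on ray is cap@(1, 1) ⇒ blocked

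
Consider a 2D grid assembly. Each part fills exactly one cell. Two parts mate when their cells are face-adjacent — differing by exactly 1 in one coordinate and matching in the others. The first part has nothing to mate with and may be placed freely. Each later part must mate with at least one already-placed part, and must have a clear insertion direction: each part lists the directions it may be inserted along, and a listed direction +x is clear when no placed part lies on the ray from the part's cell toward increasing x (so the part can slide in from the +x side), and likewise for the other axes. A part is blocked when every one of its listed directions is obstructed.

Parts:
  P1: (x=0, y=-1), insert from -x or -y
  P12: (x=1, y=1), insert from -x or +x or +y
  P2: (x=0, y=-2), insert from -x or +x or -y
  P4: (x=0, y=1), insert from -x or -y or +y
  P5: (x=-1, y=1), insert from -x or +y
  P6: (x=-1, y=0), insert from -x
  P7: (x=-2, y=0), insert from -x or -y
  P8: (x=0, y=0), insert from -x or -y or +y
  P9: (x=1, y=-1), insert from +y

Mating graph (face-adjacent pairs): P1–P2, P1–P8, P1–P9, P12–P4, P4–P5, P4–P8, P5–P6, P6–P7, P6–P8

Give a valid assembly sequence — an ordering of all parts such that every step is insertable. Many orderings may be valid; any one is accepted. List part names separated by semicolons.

1. P5@(-1, 1) [-x clear] — {P5}
2. P4@(0, 1) [-y clear] — {P4, P5}
3. P6@(-1, 0) [-x clear] — {P4, P5, P6}
4. P7@(-2, 0) [-x clear] — {P4, P5, P6, P7}
5. P8@(0, 0) [-y clear] — {P4, P5, P6, P7, P8}
6. P1@(0, -1) [-x clear] — {P1, P4, P5, P6, P7, P8}
7. P2@(0, -2) [-x clear] — {P1, P2, P4, P5, P6, P7, P8}
8. P9@(1, -1) [+y clear] — {P1, P2, P4, P5, P6, P7, P8, P9}
9. P12@(1, 1) [+x clear] — {P1, P12, P2, P4, P5, P6, P7, P8, P9}

P5; P4; P6; P7; P8; P1; P2; P9; P12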